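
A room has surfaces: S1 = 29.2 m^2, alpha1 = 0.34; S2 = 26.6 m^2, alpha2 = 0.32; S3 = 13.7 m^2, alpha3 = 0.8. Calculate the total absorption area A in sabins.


Given surfaces:
  Surface 1: 29.2 * 0.34 = 9.928
  Surface 2: 26.6 * 0.32 = 8.512
  Surface 3: 13.7 * 0.8 = 10.96
Formula: A = sum(Si * alpha_i)
A = 9.928 + 8.512 + 10.96
A = 29.4

29.4 sabins


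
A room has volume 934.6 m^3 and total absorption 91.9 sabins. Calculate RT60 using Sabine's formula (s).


Given values:
  V = 934.6 m^3
  A = 91.9 sabins
Formula: RT60 = 0.161 * V / A
Numerator: 0.161 * 934.6 = 150.4706
RT60 = 150.4706 / 91.9 = 1.637

1.637 s


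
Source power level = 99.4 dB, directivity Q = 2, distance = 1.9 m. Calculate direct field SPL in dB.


Given values:
  Lw = 99.4 dB, Q = 2, r = 1.9 m
Formula: SPL = Lw + 10 * log10(Q / (4 * pi * r^2))
Compute 4 * pi * r^2 = 4 * pi * 1.9^2 = 45.3646
Compute Q / denom = 2 / 45.3646 = 0.04408724
Compute 10 * log10(0.04408724) = -13.5569
SPL = 99.4 + (-13.5569) = 85.84

85.84 dB


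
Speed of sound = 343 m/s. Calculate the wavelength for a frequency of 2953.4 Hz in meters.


Given values:
  c = 343 m/s, f = 2953.4 Hz
Formula: lambda = c / f
lambda = 343 / 2953.4
lambda = 0.1161

0.1161 m


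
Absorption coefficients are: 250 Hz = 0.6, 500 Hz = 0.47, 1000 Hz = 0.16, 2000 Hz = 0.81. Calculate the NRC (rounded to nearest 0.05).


Given values:
  a_250 = 0.6, a_500 = 0.47
  a_1000 = 0.16, a_2000 = 0.81
Formula: NRC = (a250 + a500 + a1000 + a2000) / 4
Sum = 0.6 + 0.47 + 0.16 + 0.81 = 2.04
NRC = 2.04 / 4 = 0.51
Rounded to nearest 0.05: 0.5

0.5


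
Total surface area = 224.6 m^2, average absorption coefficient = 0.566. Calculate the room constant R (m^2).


Given values:
  S = 224.6 m^2, alpha = 0.566
Formula: R = S * alpha / (1 - alpha)
Numerator: 224.6 * 0.566 = 127.1236
Denominator: 1 - 0.566 = 0.434
R = 127.1236 / 0.434 = 292.91

292.91 m^2


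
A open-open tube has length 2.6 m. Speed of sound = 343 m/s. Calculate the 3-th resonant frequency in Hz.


Given values:
  Tube type: open-open, L = 2.6 m, c = 343 m/s, n = 3
Formula: f_n = n * c / (2 * L)
Compute 2 * L = 2 * 2.6 = 5.2
f = 3 * 343 / 5.2
f = 197.88

197.88 Hz


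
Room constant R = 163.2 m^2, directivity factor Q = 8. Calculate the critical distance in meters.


Given values:
  R = 163.2 m^2, Q = 8
Formula: d_c = 0.141 * sqrt(Q * R)
Compute Q * R = 8 * 163.2 = 1305.6
Compute sqrt(1305.6) = 36.1331
d_c = 0.141 * 36.1331 = 5.095

5.095 m


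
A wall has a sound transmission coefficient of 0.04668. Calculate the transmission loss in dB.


Given values:
  tau = 0.04668
Formula: TL = 10 * log10(1 / tau)
Compute 1 / tau = 1 / 0.04668 = 21.4225
Compute log10(21.4225) = 1.33087
TL = 10 * 1.33087 = 13.31

13.31 dB


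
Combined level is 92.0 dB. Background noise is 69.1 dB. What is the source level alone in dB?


Given values:
  L_total = 92.0 dB, L_bg = 69.1 dB
Formula: L_source = 10 * log10(10^(L_total/10) - 10^(L_bg/10))
Convert to linear:
  10^(92.0/10) = 1584893192.4611
  10^(69.1/10) = 8128305.1616
Difference: 1584893192.4611 - 8128305.1616 = 1576764887.2995
L_source = 10 * log10(1576764887.2995) = 91.98

91.98 dB


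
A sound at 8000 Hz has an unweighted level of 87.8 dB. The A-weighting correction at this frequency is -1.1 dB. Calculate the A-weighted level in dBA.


Given values:
  SPL = 87.8 dB
  A-weighting at 8000 Hz = -1.1 dB
Formula: L_A = SPL + A_weight
L_A = 87.8 + (-1.1)
L_A = 86.7

86.7 dBA


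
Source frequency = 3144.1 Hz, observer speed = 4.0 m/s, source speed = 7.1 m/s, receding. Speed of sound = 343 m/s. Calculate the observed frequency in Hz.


Given values:
  f_s = 3144.1 Hz, v_o = 4.0 m/s, v_s = 7.1 m/s
  Direction: receding
Formula: f_o = f_s * (c - v_o) / (c + v_s)
Numerator: c - v_o = 343 - 4.0 = 339.0
Denominator: c + v_s = 343 + 7.1 = 350.1
f_o = 3144.1 * 339.0 / 350.1 = 3044.42

3044.42 Hz


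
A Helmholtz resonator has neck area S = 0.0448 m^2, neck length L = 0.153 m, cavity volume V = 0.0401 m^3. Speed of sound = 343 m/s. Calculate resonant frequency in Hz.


Given values:
  S = 0.0448 m^2, L = 0.153 m, V = 0.0401 m^3, c = 343 m/s
Formula: f = (c / (2*pi)) * sqrt(S / (V * L))
Compute V * L = 0.0401 * 0.153 = 0.0061353
Compute S / (V * L) = 0.0448 / 0.0061353 = 7.302
Compute sqrt(7.302) = 2.702221
Compute c / (2*pi) = 343 / 6.283185 = 54.590148
f = 54.590148 * 2.702221 = 147.51

147.51 Hz


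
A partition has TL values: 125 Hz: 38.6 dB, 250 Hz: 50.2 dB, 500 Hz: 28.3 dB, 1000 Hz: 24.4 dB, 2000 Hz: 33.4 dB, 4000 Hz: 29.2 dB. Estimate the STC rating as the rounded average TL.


Given TL values at each frequency:
  125 Hz: 38.6 dB
  250 Hz: 50.2 dB
  500 Hz: 28.3 dB
  1000 Hz: 24.4 dB
  2000 Hz: 33.4 dB
  4000 Hz: 29.2 dB
Formula: STC ~ round(average of TL values)
Sum = 38.6 + 50.2 + 28.3 + 24.4 + 33.4 + 29.2 = 204.1
Average = 204.1 / 6 = 34.02
Rounded: 34

34


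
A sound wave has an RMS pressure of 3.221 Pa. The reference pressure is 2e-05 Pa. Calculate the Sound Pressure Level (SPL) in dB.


Given values:
  p = 3.221 Pa
  p_ref = 2e-05 Pa
Formula: SPL = 20 * log10(p / p_ref)
Compute ratio: p / p_ref = 3.221 / 2e-05 = 161050
Compute log10: log10(161050) = 5.206961
Multiply: SPL = 20 * 5.206961 = 104.14

104.14 dB


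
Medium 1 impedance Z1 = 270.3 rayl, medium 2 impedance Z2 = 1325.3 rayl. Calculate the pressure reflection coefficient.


Given values:
  Z1 = 270.3 rayl, Z2 = 1325.3 rayl
Formula: R = (Z2 - Z1) / (Z2 + Z1)
Numerator: Z2 - Z1 = 1325.3 - 270.3 = 1055.0
Denominator: Z2 + Z1 = 1325.3 + 270.3 = 1595.6
R = 1055.0 / 1595.6 = 0.6612

0.6612


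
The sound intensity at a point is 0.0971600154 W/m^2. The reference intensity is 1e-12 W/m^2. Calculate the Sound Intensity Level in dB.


Given values:
  I = 0.0971600154 W/m^2
  I_ref = 1e-12 W/m^2
Formula: SIL = 10 * log10(I / I_ref)
Compute ratio: I / I_ref = 97160015400
Compute log10: log10(97160015400) = 10.987488
Multiply: SIL = 10 * 10.987488 = 109.87

109.87 dB


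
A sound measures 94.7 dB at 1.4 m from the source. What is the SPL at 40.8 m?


Given values:
  SPL1 = 94.7 dB, r1 = 1.4 m, r2 = 40.8 m
Formula: SPL2 = SPL1 - 20 * log10(r2 / r1)
Compute ratio: r2 / r1 = 40.8 / 1.4 = 29.1429
Compute log10: log10(29.1429) = 1.464533
Compute drop: 20 * 1.464533 = 29.2907
SPL2 = 94.7 - 29.2907 = 65.41

65.41 dB


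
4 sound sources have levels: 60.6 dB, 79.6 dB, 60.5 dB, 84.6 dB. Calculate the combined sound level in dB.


Formula: L_total = 10 * log10( sum(10^(Li/10)) )
  Source 1: 10^(60.6/10) = 1148153.6215
  Source 2: 10^(79.6/10) = 91201083.9356
  Source 3: 10^(60.5/10) = 1122018.4543
  Source 4: 10^(84.6/10) = 288403150.3127
Sum of linear values = 381874406.3241
L_total = 10 * log10(381874406.3241) = 85.82

85.82 dB


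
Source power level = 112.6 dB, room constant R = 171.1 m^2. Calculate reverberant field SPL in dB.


Given values:
  Lw = 112.6 dB, R = 171.1 m^2
Formula: SPL = Lw + 10 * log10(4 / R)
Compute 4 / R = 4 / 171.1 = 0.023378
Compute 10 * log10(0.023378) = -16.3119
SPL = 112.6 + (-16.3119) = 96.29

96.29 dB


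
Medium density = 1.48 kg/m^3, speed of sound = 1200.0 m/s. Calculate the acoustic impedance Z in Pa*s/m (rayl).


Given values:
  rho = 1.48 kg/m^3
  c = 1200.0 m/s
Formula: Z = rho * c
Z = 1.48 * 1200.0
Z = 1776.0

1776.0 rayl


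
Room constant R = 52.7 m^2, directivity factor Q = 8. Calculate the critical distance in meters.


Given values:
  R = 52.7 m^2, Q = 8
Formula: d_c = 0.141 * sqrt(Q * R)
Compute Q * R = 8 * 52.7 = 421.6
Compute sqrt(421.6) = 20.5329
d_c = 0.141 * 20.5329 = 2.895

2.895 m


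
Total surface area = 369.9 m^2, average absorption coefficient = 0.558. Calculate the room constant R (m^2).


Given values:
  S = 369.9 m^2, alpha = 0.558
Formula: R = S * alpha / (1 - alpha)
Numerator: 369.9 * 0.558 = 206.4042
Denominator: 1 - 0.558 = 0.442
R = 206.4042 / 0.442 = 466.98

466.98 m^2


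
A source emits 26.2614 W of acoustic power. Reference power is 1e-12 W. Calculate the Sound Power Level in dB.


Given values:
  W = 26.2614 W
  W_ref = 1e-12 W
Formula: SWL = 10 * log10(W / W_ref)
Compute ratio: W / W_ref = 26261400000000
Compute log10: log10(26261400000000) = 13.419318
Multiply: SWL = 10 * 13.419318 = 134.19

134.19 dB


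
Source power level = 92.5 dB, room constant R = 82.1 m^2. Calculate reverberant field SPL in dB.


Given values:
  Lw = 92.5 dB, R = 82.1 m^2
Formula: SPL = Lw + 10 * log10(4 / R)
Compute 4 / R = 4 / 82.1 = 0.048721
Compute 10 * log10(0.048721) = -13.1228
SPL = 92.5 + (-13.1228) = 79.38

79.38 dB


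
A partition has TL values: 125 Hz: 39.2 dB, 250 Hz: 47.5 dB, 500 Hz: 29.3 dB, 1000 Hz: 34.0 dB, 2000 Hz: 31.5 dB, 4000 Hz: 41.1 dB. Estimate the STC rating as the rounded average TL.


Given TL values at each frequency:
  125 Hz: 39.2 dB
  250 Hz: 47.5 dB
  500 Hz: 29.3 dB
  1000 Hz: 34.0 dB
  2000 Hz: 31.5 dB
  4000 Hz: 41.1 dB
Formula: STC ~ round(average of TL values)
Sum = 39.2 + 47.5 + 29.3 + 34.0 + 31.5 + 41.1 = 222.6
Average = 222.6 / 6 = 37.1
Rounded: 37

37


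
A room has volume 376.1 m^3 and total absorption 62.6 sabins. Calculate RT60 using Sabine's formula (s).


Given values:
  V = 376.1 m^3
  A = 62.6 sabins
Formula: RT60 = 0.161 * V / A
Numerator: 0.161 * 376.1 = 60.5521
RT60 = 60.5521 / 62.6 = 0.967

0.967 s


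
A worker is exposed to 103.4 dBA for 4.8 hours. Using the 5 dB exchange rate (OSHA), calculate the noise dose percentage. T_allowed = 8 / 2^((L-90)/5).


Given values:
  L = 103.4 dBA, T = 4.8 hours
Formula: T_allowed = 8 / 2^((L - 90) / 5)
Compute exponent: (103.4 - 90) / 5 = 2.68
Compute 2^(2.68) = 6.408559
T_allowed = 8 / 6.408559 = 1.248331 hours
Dose = (T / T_allowed) * 100
Dose = (4.8 / 1.248331) * 100 = 384.51

384.51 %


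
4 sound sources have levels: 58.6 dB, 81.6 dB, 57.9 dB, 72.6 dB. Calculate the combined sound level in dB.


Formula: L_total = 10 * log10( sum(10^(Li/10)) )
  Source 1: 10^(58.6/10) = 724435.9601
  Source 2: 10^(81.6/10) = 144543977.0746
  Source 3: 10^(57.9/10) = 616595.0019
  Source 4: 10^(72.6/10) = 18197008.5861
Sum of linear values = 164082016.6227
L_total = 10 * log10(164082016.6227) = 82.15

82.15 dB


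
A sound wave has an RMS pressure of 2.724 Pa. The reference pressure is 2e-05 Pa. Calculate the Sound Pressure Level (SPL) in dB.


Given values:
  p = 2.724 Pa
  p_ref = 2e-05 Pa
Formula: SPL = 20 * log10(p / p_ref)
Compute ratio: p / p_ref = 2.724 / 2e-05 = 136200
Compute log10: log10(136200) = 5.134177
Multiply: SPL = 20 * 5.134177 = 102.68

102.68 dB


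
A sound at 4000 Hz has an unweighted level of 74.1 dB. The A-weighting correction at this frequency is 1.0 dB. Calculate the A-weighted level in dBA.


Given values:
  SPL = 74.1 dB
  A-weighting at 4000 Hz = 1.0 dB
Formula: L_A = SPL + A_weight
L_A = 74.1 + (1.0)
L_A = 75.1

75.1 dBA


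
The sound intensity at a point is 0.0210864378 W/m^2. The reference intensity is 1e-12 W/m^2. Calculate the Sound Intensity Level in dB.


Given values:
  I = 0.0210864378 W/m^2
  I_ref = 1e-12 W/m^2
Formula: SIL = 10 * log10(I / I_ref)
Compute ratio: I / I_ref = 21086437800
Compute log10: log10(21086437800) = 10.324003
Multiply: SIL = 10 * 10.324003 = 103.24

103.24 dB


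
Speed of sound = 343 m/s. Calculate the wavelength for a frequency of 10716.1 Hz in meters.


Given values:
  c = 343 m/s, f = 10716.1 Hz
Formula: lambda = c / f
lambda = 343 / 10716.1
lambda = 0.032

0.032 m


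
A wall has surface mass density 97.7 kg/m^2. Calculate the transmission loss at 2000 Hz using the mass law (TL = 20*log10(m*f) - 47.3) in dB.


Given values:
  m = 97.7 kg/m^2, f = 2000 Hz
Formula: TL = 20 * log10(m * f) - 47.3
Compute m * f = 97.7 * 2000 = 195400.0
Compute log10(195400.0) = 5.290925
Compute 20 * 5.290925 = 105.8185
TL = 105.8185 - 47.3 = 58.52

58.52 dB


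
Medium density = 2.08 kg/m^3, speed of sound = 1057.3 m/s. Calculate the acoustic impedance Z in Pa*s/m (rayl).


Given values:
  rho = 2.08 kg/m^3
  c = 1057.3 m/s
Formula: Z = rho * c
Z = 2.08 * 1057.3
Z = 2199.18

2199.18 rayl


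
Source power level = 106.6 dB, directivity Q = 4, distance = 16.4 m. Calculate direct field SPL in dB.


Given values:
  Lw = 106.6 dB, Q = 4, r = 16.4 m
Formula: SPL = Lw + 10 * log10(Q / (4 * pi * r^2))
Compute 4 * pi * r^2 = 4 * pi * 16.4^2 = 3379.851
Compute Q / denom = 4 / 3379.851 = 0.00118348
Compute 10 * log10(0.00118348) = -29.2684
SPL = 106.6 + (-29.2684) = 77.33

77.33 dB


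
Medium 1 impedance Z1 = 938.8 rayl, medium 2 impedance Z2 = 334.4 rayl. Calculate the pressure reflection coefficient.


Given values:
  Z1 = 938.8 rayl, Z2 = 334.4 rayl
Formula: R = (Z2 - Z1) / (Z2 + Z1)
Numerator: Z2 - Z1 = 334.4 - 938.8 = -604.4
Denominator: Z2 + Z1 = 334.4 + 938.8 = 1273.2
R = -604.4 / 1273.2 = -0.4747

-0.4747


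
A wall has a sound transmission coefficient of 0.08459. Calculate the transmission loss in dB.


Given values:
  tau = 0.08459
Formula: TL = 10 * log10(1 / tau)
Compute 1 / tau = 1 / 0.08459 = 11.8217
Compute log10(11.8217) = 1.07268
TL = 10 * 1.07268 = 10.73

10.73 dB


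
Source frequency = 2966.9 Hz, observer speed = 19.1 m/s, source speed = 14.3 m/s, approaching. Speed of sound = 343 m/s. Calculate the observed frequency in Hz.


Given values:
  f_s = 2966.9 Hz, v_o = 19.1 m/s, v_s = 14.3 m/s
  Direction: approaching
Formula: f_o = f_s * (c + v_o) / (c - v_s)
Numerator: c + v_o = 343 + 19.1 = 362.1
Denominator: c - v_s = 343 - 14.3 = 328.7
f_o = 2966.9 * 362.1 / 328.7 = 3268.37

3268.37 Hz


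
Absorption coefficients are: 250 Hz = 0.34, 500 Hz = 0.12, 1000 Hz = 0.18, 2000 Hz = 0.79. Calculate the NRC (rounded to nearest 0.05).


Given values:
  a_250 = 0.34, a_500 = 0.12
  a_1000 = 0.18, a_2000 = 0.79
Formula: NRC = (a250 + a500 + a1000 + a2000) / 4
Sum = 0.34 + 0.12 + 0.18 + 0.79 = 1.43
NRC = 1.43 / 4 = 0.3575
Rounded to nearest 0.05: 0.35

0.35


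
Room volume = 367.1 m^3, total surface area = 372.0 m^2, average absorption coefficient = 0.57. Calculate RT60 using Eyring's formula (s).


Given values:
  V = 367.1 m^3, S = 372.0 m^2, alpha = 0.57
Formula: RT60 = 0.161 * V / (-S * ln(1 - alpha))
Compute ln(1 - 0.57) = ln(0.43) = -0.84397
Denominator: -372.0 * -0.84397 = 313.9568
Numerator: 0.161 * 367.1 = 59.1031
RT60 = 59.1031 / 313.9568 = 0.188

0.188 s


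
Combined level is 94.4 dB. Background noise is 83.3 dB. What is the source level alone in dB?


Given values:
  L_total = 94.4 dB, L_bg = 83.3 dB
Formula: L_source = 10 * log10(10^(L_total/10) - 10^(L_bg/10))
Convert to linear:
  10^(94.4/10) = 2754228703.3382
  10^(83.3/10) = 213796208.9502
Difference: 2754228703.3382 - 213796208.9502 = 2540432494.388
L_source = 10 * log10(2540432494.388) = 94.05

94.05 dB


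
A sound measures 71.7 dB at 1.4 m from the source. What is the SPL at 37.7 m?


Given values:
  SPL1 = 71.7 dB, r1 = 1.4 m, r2 = 37.7 m
Formula: SPL2 = SPL1 - 20 * log10(r2 / r1)
Compute ratio: r2 / r1 = 37.7 / 1.4 = 26.9286
Compute log10: log10(26.9286) = 1.430214
Compute drop: 20 * 1.430214 = 28.6043
SPL2 = 71.7 - 28.6043 = 43.1

43.1 dB


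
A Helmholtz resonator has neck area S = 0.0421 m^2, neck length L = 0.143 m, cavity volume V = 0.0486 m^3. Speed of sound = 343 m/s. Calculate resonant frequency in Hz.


Given values:
  S = 0.0421 m^2, L = 0.143 m, V = 0.0486 m^3, c = 343 m/s
Formula: f = (c / (2*pi)) * sqrt(S / (V * L))
Compute V * L = 0.0486 * 0.143 = 0.0069498
Compute S / (V * L) = 0.0421 / 0.0069498 = 6.0577
Compute sqrt(6.0577) = 2.46124
Compute c / (2*pi) = 343 / 6.283185 = 54.590148
f = 54.590148 * 2.46124 = 134.36

134.36 Hz


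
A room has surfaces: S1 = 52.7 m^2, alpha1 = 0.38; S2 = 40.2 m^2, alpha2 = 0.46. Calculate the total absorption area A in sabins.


Given surfaces:
  Surface 1: 52.7 * 0.38 = 20.026
  Surface 2: 40.2 * 0.46 = 18.492
Formula: A = sum(Si * alpha_i)
A = 20.026 + 18.492
A = 38.52

38.52 sabins


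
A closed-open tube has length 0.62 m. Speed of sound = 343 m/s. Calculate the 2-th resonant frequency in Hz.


Given values:
  Tube type: closed-open, L = 0.62 m, c = 343 m/s, n = 2
Formula: f_n = (2n - 1) * c / (4 * L)
Compute 2n - 1 = 2*2 - 1 = 3
Compute 4 * L = 4 * 0.62 = 2.48
f = 3 * 343 / 2.48
f = 414.92

414.92 Hz


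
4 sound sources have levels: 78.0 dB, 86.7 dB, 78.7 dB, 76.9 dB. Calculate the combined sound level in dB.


Formula: L_total = 10 * log10( sum(10^(Li/10)) )
  Source 1: 10^(78.0/10) = 63095734.448
  Source 2: 10^(86.7/10) = 467735141.2872
  Source 3: 10^(78.7/10) = 74131024.1301
  Source 4: 10^(76.9/10) = 48977881.9368
Sum of linear values = 653939781.8021
L_total = 10 * log10(653939781.8021) = 88.16

88.16 dB


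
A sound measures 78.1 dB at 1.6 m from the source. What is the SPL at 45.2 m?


Given values:
  SPL1 = 78.1 dB, r1 = 1.6 m, r2 = 45.2 m
Formula: SPL2 = SPL1 - 20 * log10(r2 / r1)
Compute ratio: r2 / r1 = 45.2 / 1.6 = 28.25
Compute log10: log10(28.25) = 1.451018
Compute drop: 20 * 1.451018 = 29.0204
SPL2 = 78.1 - 29.0204 = 49.08

49.08 dB


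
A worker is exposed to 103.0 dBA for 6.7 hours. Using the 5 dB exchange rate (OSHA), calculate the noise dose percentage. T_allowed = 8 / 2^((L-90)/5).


Given values:
  L = 103.0 dBA, T = 6.7 hours
Formula: T_allowed = 8 / 2^((L - 90) / 5)
Compute exponent: (103.0 - 90) / 5 = 2.6
Compute 2^(2.6) = 6.062866
T_allowed = 8 / 6.062866 = 1.319508 hours
Dose = (T / T_allowed) * 100
Dose = (6.7 / 1.319508) * 100 = 507.77

507.77 %


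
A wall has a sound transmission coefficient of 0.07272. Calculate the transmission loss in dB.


Given values:
  tau = 0.07272
Formula: TL = 10 * log10(1 / tau)
Compute 1 / tau = 1 / 0.07272 = 13.7514
Compute log10(13.7514) = 1.138347
TL = 10 * 1.138347 = 11.38

11.38 dB


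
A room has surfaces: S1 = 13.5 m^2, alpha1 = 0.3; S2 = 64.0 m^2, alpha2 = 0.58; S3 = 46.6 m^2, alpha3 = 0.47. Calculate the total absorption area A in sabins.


Given surfaces:
  Surface 1: 13.5 * 0.3 = 4.05
  Surface 2: 64.0 * 0.58 = 37.12
  Surface 3: 46.6 * 0.47 = 21.902
Formula: A = sum(Si * alpha_i)
A = 4.05 + 37.12 + 21.902
A = 63.07

63.07 sabins


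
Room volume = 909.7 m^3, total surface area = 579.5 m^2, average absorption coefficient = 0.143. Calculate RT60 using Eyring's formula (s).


Given values:
  V = 909.7 m^3, S = 579.5 m^2, alpha = 0.143
Formula: RT60 = 0.161 * V / (-S * ln(1 - alpha))
Compute ln(1 - 0.143) = ln(0.857) = -0.154317
Denominator: -579.5 * -0.154317 = 89.4267
Numerator: 0.161 * 909.7 = 146.4617
RT60 = 146.4617 / 89.4267 = 1.638

1.638 s


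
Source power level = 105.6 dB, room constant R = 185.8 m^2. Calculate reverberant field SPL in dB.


Given values:
  Lw = 105.6 dB, R = 185.8 m^2
Formula: SPL = Lw + 10 * log10(4 / R)
Compute 4 / R = 4 / 185.8 = 0.021529
Compute 10 * log10(0.021529) = -16.6698
SPL = 105.6 + (-16.6698) = 88.93

88.93 dB


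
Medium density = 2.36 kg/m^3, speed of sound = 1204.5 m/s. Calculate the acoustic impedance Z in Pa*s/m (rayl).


Given values:
  rho = 2.36 kg/m^3
  c = 1204.5 m/s
Formula: Z = rho * c
Z = 2.36 * 1204.5
Z = 2842.62

2842.62 rayl


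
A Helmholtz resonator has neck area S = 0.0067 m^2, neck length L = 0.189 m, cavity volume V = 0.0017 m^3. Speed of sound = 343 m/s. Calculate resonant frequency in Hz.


Given values:
  S = 0.0067 m^2, L = 0.189 m, V = 0.0017 m^3, c = 343 m/s
Formula: f = (c / (2*pi)) * sqrt(S / (V * L))
Compute V * L = 0.0017 * 0.189 = 0.0003213
Compute S / (V * L) = 0.0067 / 0.0003213 = 20.8528
Compute sqrt(20.8528) = 4.566487
Compute c / (2*pi) = 343 / 6.283185 = 54.590148
f = 54.590148 * 4.566487 = 249.29

249.29 Hz


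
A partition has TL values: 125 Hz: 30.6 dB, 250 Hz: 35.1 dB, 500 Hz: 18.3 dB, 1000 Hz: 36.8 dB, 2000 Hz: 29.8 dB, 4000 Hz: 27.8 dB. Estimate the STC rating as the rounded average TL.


Given TL values at each frequency:
  125 Hz: 30.6 dB
  250 Hz: 35.1 dB
  500 Hz: 18.3 dB
  1000 Hz: 36.8 dB
  2000 Hz: 29.8 dB
  4000 Hz: 27.8 dB
Formula: STC ~ round(average of TL values)
Sum = 30.6 + 35.1 + 18.3 + 36.8 + 29.8 + 27.8 = 178.4
Average = 178.4 / 6 = 29.73
Rounded: 30

30


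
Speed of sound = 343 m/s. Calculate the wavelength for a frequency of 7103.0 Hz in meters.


Given values:
  c = 343 m/s, f = 7103.0 Hz
Formula: lambda = c / f
lambda = 343 / 7103.0
lambda = 0.0483

0.0483 m


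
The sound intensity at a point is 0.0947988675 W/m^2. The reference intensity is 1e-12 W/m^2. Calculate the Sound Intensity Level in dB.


Given values:
  I = 0.0947988675 W/m^2
  I_ref = 1e-12 W/m^2
Formula: SIL = 10 * log10(I / I_ref)
Compute ratio: I / I_ref = 94798867500
Compute log10: log10(94798867500) = 10.976803
Multiply: SIL = 10 * 10.976803 = 109.77

109.77 dB


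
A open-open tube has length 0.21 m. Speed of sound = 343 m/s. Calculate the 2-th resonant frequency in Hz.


Given values:
  Tube type: open-open, L = 0.21 m, c = 343 m/s, n = 2
Formula: f_n = n * c / (2 * L)
Compute 2 * L = 2 * 0.21 = 0.42
f = 2 * 343 / 0.42
f = 1633.33

1633.33 Hz


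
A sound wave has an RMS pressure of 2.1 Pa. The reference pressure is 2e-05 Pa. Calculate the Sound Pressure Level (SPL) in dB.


Given values:
  p = 2.1 Pa
  p_ref = 2e-05 Pa
Formula: SPL = 20 * log10(p / p_ref)
Compute ratio: p / p_ref = 2.1 / 2e-05 = 105000
Compute log10: log10(105000) = 5.021189
Multiply: SPL = 20 * 5.021189 = 100.42

100.42 dB


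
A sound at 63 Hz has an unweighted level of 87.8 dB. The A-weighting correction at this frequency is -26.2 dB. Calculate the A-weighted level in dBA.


Given values:
  SPL = 87.8 dB
  A-weighting at 63 Hz = -26.2 dB
Formula: L_A = SPL + A_weight
L_A = 87.8 + (-26.2)
L_A = 61.6

61.6 dBA


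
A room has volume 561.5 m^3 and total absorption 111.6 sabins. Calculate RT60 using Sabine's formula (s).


Given values:
  V = 561.5 m^3
  A = 111.6 sabins
Formula: RT60 = 0.161 * V / A
Numerator: 0.161 * 561.5 = 90.4015
RT60 = 90.4015 / 111.6 = 0.81

0.81 s


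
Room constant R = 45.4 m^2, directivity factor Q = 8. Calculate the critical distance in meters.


Given values:
  R = 45.4 m^2, Q = 8
Formula: d_c = 0.141 * sqrt(Q * R)
Compute Q * R = 8 * 45.4 = 363.2
Compute sqrt(363.2) = 19.0578
d_c = 0.141 * 19.0578 = 2.687

2.687 m


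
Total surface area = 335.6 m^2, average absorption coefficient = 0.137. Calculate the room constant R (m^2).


Given values:
  S = 335.6 m^2, alpha = 0.137
Formula: R = S * alpha / (1 - alpha)
Numerator: 335.6 * 0.137 = 45.9772
Denominator: 1 - 0.137 = 0.863
R = 45.9772 / 0.863 = 53.28

53.28 m^2


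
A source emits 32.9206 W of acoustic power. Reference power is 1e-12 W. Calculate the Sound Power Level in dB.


Given values:
  W = 32.9206 W
  W_ref = 1e-12 W
Formula: SWL = 10 * log10(W / W_ref)
Compute ratio: W / W_ref = 32920600000000
Compute log10: log10(32920600000000) = 13.517468
Multiply: SWL = 10 * 13.517468 = 135.17

135.17 dB


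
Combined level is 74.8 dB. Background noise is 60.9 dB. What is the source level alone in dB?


Given values:
  L_total = 74.8 dB, L_bg = 60.9 dB
Formula: L_source = 10 * log10(10^(L_total/10) - 10^(L_bg/10))
Convert to linear:
  10^(74.8/10) = 30199517.204
  10^(60.9/10) = 1230268.7708
Difference: 30199517.204 - 1230268.7708 = 28969248.4332
L_source = 10 * log10(28969248.4332) = 74.62

74.62 dB


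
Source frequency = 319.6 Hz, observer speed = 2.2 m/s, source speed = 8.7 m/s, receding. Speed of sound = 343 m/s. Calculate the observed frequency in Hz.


Given values:
  f_s = 319.6 Hz, v_o = 2.2 m/s, v_s = 8.7 m/s
  Direction: receding
Formula: f_o = f_s * (c - v_o) / (c + v_s)
Numerator: c - v_o = 343 - 2.2 = 340.8
Denominator: c + v_s = 343 + 8.7 = 351.7
f_o = 319.6 * 340.8 / 351.7 = 309.69

309.69 Hz


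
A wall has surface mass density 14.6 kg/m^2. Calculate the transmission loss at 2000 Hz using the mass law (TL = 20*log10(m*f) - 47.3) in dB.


Given values:
  m = 14.6 kg/m^2, f = 2000 Hz
Formula: TL = 20 * log10(m * f) - 47.3
Compute m * f = 14.6 * 2000 = 29200.0
Compute log10(29200.0) = 4.465383
Compute 20 * 4.465383 = 89.3077
TL = 89.3077 - 47.3 = 42.01

42.01 dB


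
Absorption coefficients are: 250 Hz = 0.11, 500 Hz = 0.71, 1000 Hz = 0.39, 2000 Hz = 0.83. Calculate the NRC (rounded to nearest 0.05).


Given values:
  a_250 = 0.11, a_500 = 0.71
  a_1000 = 0.39, a_2000 = 0.83
Formula: NRC = (a250 + a500 + a1000 + a2000) / 4
Sum = 0.11 + 0.71 + 0.39 + 0.83 = 2.04
NRC = 2.04 / 4 = 0.51
Rounded to nearest 0.05: 0.5

0.5


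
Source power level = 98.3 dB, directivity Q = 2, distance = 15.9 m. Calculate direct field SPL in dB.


Given values:
  Lw = 98.3 dB, Q = 2, r = 15.9 m
Formula: SPL = Lw + 10 * log10(Q / (4 * pi * r^2))
Compute 4 * pi * r^2 = 4 * pi * 15.9^2 = 3176.9042
Compute Q / denom = 2 / 3176.9042 = 0.00062954
Compute 10 * log10(0.00062954) = -32.0098
SPL = 98.3 + (-32.0098) = 66.29

66.29 dB


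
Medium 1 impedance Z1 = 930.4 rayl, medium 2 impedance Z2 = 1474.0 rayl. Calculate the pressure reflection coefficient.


Given values:
  Z1 = 930.4 rayl, Z2 = 1474.0 rayl
Formula: R = (Z2 - Z1) / (Z2 + Z1)
Numerator: Z2 - Z1 = 1474.0 - 930.4 = 543.6
Denominator: Z2 + Z1 = 1474.0 + 930.4 = 2404.4
R = 543.6 / 2404.4 = 0.2261

0.2261


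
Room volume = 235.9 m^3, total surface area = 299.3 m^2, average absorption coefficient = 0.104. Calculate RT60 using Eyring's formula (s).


Given values:
  V = 235.9 m^3, S = 299.3 m^2, alpha = 0.104
Formula: RT60 = 0.161 * V / (-S * ln(1 - alpha))
Compute ln(1 - 0.104) = ln(0.896) = -0.109815
Denominator: -299.3 * -0.109815 = 32.8676
Numerator: 0.161 * 235.9 = 37.9799
RT60 = 37.9799 / 32.8676 = 1.156

1.156 s


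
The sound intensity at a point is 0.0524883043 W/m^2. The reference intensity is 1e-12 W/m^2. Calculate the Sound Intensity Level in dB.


Given values:
  I = 0.0524883043 W/m^2
  I_ref = 1e-12 W/m^2
Formula: SIL = 10 * log10(I / I_ref)
Compute ratio: I / I_ref = 52488304300
Compute log10: log10(52488304300) = 10.720063
Multiply: SIL = 10 * 10.720063 = 107.2

107.2 dB


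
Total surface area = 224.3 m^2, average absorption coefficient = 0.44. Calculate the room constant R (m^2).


Given values:
  S = 224.3 m^2, alpha = 0.44
Formula: R = S * alpha / (1 - alpha)
Numerator: 224.3 * 0.44 = 98.692
Denominator: 1 - 0.44 = 0.56
R = 98.692 / 0.56 = 176.24

176.24 m^2


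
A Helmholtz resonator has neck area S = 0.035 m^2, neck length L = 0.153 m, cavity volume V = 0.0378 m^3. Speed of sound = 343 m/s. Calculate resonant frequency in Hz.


Given values:
  S = 0.035 m^2, L = 0.153 m, V = 0.0378 m^3, c = 343 m/s
Formula: f = (c / (2*pi)) * sqrt(S / (V * L))
Compute V * L = 0.0378 * 0.153 = 0.0057834
Compute S / (V * L) = 0.035 / 0.0057834 = 6.0518
Compute sqrt(6.0518) = 2.460041
Compute c / (2*pi) = 343 / 6.283185 = 54.590148
f = 54.590148 * 2.460041 = 134.29

134.29 Hz


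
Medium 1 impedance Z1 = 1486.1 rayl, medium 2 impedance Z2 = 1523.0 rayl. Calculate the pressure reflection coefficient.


Given values:
  Z1 = 1486.1 rayl, Z2 = 1523.0 rayl
Formula: R = (Z2 - Z1) / (Z2 + Z1)
Numerator: Z2 - Z1 = 1523.0 - 1486.1 = 36.9
Denominator: Z2 + Z1 = 1523.0 + 1486.1 = 3009.1
R = 36.9 / 3009.1 = 0.0123

0.0123


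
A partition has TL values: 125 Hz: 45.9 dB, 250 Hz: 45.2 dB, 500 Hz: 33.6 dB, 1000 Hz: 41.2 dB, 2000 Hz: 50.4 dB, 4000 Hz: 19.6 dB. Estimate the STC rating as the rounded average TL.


Given TL values at each frequency:
  125 Hz: 45.9 dB
  250 Hz: 45.2 dB
  500 Hz: 33.6 dB
  1000 Hz: 41.2 dB
  2000 Hz: 50.4 dB
  4000 Hz: 19.6 dB
Formula: STC ~ round(average of TL values)
Sum = 45.9 + 45.2 + 33.6 + 41.2 + 50.4 + 19.6 = 235.9
Average = 235.9 / 6 = 39.32
Rounded: 39

39


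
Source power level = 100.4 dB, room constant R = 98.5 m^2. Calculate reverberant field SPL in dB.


Given values:
  Lw = 100.4 dB, R = 98.5 m^2
Formula: SPL = Lw + 10 * log10(4 / R)
Compute 4 / R = 4 / 98.5 = 0.040609
Compute 10 * log10(0.040609) = -13.9138
SPL = 100.4 + (-13.9138) = 86.49

86.49 dB


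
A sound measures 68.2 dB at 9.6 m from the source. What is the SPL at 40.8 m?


Given values:
  SPL1 = 68.2 dB, r1 = 9.6 m, r2 = 40.8 m
Formula: SPL2 = SPL1 - 20 * log10(r2 / r1)
Compute ratio: r2 / r1 = 40.8 / 9.6 = 4.25
Compute log10: log10(4.25) = 0.628389
Compute drop: 20 * 0.628389 = 12.5678
SPL2 = 68.2 - 12.5678 = 55.63

55.63 dB


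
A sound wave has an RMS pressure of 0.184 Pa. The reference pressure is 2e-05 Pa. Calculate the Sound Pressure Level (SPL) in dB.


Given values:
  p = 0.184 Pa
  p_ref = 2e-05 Pa
Formula: SPL = 20 * log10(p / p_ref)
Compute ratio: p / p_ref = 0.184 / 2e-05 = 9200
Compute log10: log10(9200) = 3.963788
Multiply: SPL = 20 * 3.963788 = 79.28

79.28 dB


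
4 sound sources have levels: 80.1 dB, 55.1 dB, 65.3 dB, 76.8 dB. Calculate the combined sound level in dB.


Formula: L_total = 10 * log10( sum(10^(Li/10)) )
  Source 1: 10^(80.1/10) = 102329299.2281
  Source 2: 10^(55.1/10) = 323593.6569
  Source 3: 10^(65.3/10) = 3388441.5614
  Source 4: 10^(76.8/10) = 47863009.2323
Sum of linear values = 153904343.6787
L_total = 10 * log10(153904343.6787) = 81.87

81.87 dB


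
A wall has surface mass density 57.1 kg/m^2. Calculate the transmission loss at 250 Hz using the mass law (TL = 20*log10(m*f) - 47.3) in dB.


Given values:
  m = 57.1 kg/m^2, f = 250 Hz
Formula: TL = 20 * log10(m * f) - 47.3
Compute m * f = 57.1 * 250 = 14275.0
Compute log10(14275.0) = 4.154576
Compute 20 * 4.154576 = 83.0915
TL = 83.0915 - 47.3 = 35.79

35.79 dB


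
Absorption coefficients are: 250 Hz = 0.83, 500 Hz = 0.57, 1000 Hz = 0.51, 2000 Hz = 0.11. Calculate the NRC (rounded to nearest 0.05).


Given values:
  a_250 = 0.83, a_500 = 0.57
  a_1000 = 0.51, a_2000 = 0.11
Formula: NRC = (a250 + a500 + a1000 + a2000) / 4
Sum = 0.83 + 0.57 + 0.51 + 0.11 = 2.02
NRC = 2.02 / 4 = 0.505
Rounded to nearest 0.05: 0.5

0.5


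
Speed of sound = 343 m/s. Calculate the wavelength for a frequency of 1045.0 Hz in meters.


Given values:
  c = 343 m/s, f = 1045.0 Hz
Formula: lambda = c / f
lambda = 343 / 1045.0
lambda = 0.3282

0.3282 m


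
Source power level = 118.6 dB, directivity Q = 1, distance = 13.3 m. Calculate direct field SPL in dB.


Given values:
  Lw = 118.6 dB, Q = 1, r = 13.3 m
Formula: SPL = Lw + 10 * log10(Q / (4 * pi * r^2))
Compute 4 * pi * r^2 = 4 * pi * 13.3^2 = 2222.8653
Compute Q / denom = 1 / 2222.8653 = 0.00044987
Compute 10 * log10(0.00044987) = -33.4691
SPL = 118.6 + (-33.4691) = 85.13

85.13 dB


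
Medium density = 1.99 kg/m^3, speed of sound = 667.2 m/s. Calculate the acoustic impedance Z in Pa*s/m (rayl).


Given values:
  rho = 1.99 kg/m^3
  c = 667.2 m/s
Formula: Z = rho * c
Z = 1.99 * 667.2
Z = 1327.73

1327.73 rayl


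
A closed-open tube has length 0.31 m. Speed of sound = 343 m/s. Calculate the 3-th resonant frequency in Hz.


Given values:
  Tube type: closed-open, L = 0.31 m, c = 343 m/s, n = 3
Formula: f_n = (2n - 1) * c / (4 * L)
Compute 2n - 1 = 2*3 - 1 = 5
Compute 4 * L = 4 * 0.31 = 1.24
f = 5 * 343 / 1.24
f = 1383.06

1383.06 Hz


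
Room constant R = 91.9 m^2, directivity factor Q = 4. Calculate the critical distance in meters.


Given values:
  R = 91.9 m^2, Q = 4
Formula: d_c = 0.141 * sqrt(Q * R)
Compute Q * R = 4 * 91.9 = 367.6
Compute sqrt(367.6) = 19.1729
d_c = 0.141 * 19.1729 = 2.703

2.703 m


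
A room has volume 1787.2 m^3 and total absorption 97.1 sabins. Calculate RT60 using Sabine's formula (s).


Given values:
  V = 1787.2 m^3
  A = 97.1 sabins
Formula: RT60 = 0.161 * V / A
Numerator: 0.161 * 1787.2 = 287.7392
RT60 = 287.7392 / 97.1 = 2.963

2.963 s


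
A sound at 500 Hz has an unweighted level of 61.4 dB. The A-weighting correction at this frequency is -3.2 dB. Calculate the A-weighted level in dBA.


Given values:
  SPL = 61.4 dB
  A-weighting at 500 Hz = -3.2 dB
Formula: L_A = SPL + A_weight
L_A = 61.4 + (-3.2)
L_A = 58.2

58.2 dBA


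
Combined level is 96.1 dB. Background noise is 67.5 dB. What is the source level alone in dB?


Given values:
  L_total = 96.1 dB, L_bg = 67.5 dB
Formula: L_source = 10 * log10(10^(L_total/10) - 10^(L_bg/10))
Convert to linear:
  10^(96.1/10) = 4073802778.0411
  10^(67.5/10) = 5623413.2519
Difference: 4073802778.0411 - 5623413.2519 = 4068179364.7892
L_source = 10 * log10(4068179364.7892) = 96.09

96.09 dB


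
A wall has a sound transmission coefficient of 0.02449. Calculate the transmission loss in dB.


Given values:
  tau = 0.02449
Formula: TL = 10 * log10(1 / tau)
Compute 1 / tau = 1 / 0.02449 = 40.833
Compute log10(40.833) = 1.611011
TL = 10 * 1.611011 = 16.11

16.11 dB


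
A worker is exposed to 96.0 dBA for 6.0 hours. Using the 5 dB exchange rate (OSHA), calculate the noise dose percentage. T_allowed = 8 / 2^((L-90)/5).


Given values:
  L = 96.0 dBA, T = 6.0 hours
Formula: T_allowed = 8 / 2^((L - 90) / 5)
Compute exponent: (96.0 - 90) / 5 = 1.2
Compute 2^(1.2) = 2.297397
T_allowed = 8 / 2.297397 = 3.482202 hours
Dose = (T / T_allowed) * 100
Dose = (6.0 / 3.482202) * 100 = 172.3

172.3 %


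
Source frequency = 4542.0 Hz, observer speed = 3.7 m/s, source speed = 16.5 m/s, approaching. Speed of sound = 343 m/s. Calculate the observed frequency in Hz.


Given values:
  f_s = 4542.0 Hz, v_o = 3.7 m/s, v_s = 16.5 m/s
  Direction: approaching
Formula: f_o = f_s * (c + v_o) / (c - v_s)
Numerator: c + v_o = 343 + 3.7 = 346.7
Denominator: c - v_s = 343 - 16.5 = 326.5
f_o = 4542.0 * 346.7 / 326.5 = 4823.01

4823.01 Hz


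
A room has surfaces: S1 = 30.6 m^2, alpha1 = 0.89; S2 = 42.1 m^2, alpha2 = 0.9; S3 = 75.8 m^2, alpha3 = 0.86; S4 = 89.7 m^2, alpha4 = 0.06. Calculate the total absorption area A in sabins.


Given surfaces:
  Surface 1: 30.6 * 0.89 = 27.234
  Surface 2: 42.1 * 0.9 = 37.89
  Surface 3: 75.8 * 0.86 = 65.188
  Surface 4: 89.7 * 0.06 = 5.382
Formula: A = sum(Si * alpha_i)
A = 27.234 + 37.89 + 65.188 + 5.382
A = 135.69

135.69 sabins


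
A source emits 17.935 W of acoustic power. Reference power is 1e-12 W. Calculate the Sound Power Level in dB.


Given values:
  W = 17.935 W
  W_ref = 1e-12 W
Formula: SWL = 10 * log10(W / W_ref)
Compute ratio: W / W_ref = 17935000000000
Compute log10: log10(17935000000000) = 13.253701
Multiply: SWL = 10 * 13.253701 = 132.54

132.54 dB


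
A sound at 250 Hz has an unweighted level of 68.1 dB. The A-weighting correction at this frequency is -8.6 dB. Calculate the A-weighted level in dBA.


Given values:
  SPL = 68.1 dB
  A-weighting at 250 Hz = -8.6 dB
Formula: L_A = SPL + A_weight
L_A = 68.1 + (-8.6)
L_A = 59.5

59.5 dBA


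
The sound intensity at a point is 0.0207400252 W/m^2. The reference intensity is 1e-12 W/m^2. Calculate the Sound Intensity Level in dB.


Given values:
  I = 0.0207400252 W/m^2
  I_ref = 1e-12 W/m^2
Formula: SIL = 10 * log10(I / I_ref)
Compute ratio: I / I_ref = 20740025200
Compute log10: log10(20740025200) = 10.316809
Multiply: SIL = 10 * 10.316809 = 103.17

103.17 dB


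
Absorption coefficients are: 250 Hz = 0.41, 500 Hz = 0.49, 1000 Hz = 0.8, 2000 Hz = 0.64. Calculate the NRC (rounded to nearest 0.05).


Given values:
  a_250 = 0.41, a_500 = 0.49
  a_1000 = 0.8, a_2000 = 0.64
Formula: NRC = (a250 + a500 + a1000 + a2000) / 4
Sum = 0.41 + 0.49 + 0.8 + 0.64 = 2.34
NRC = 2.34 / 4 = 0.585
Rounded to nearest 0.05: 0.6

0.6


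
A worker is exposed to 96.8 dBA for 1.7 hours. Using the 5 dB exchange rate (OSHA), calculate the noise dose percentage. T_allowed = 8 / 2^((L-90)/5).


Given values:
  L = 96.8 dBA, T = 1.7 hours
Formula: T_allowed = 8 / 2^((L - 90) / 5)
Compute exponent: (96.8 - 90) / 5 = 1.36
Compute 2^(1.36) = 2.566852
T_allowed = 8 / 2.566852 = 3.116658 hours
Dose = (T / T_allowed) * 100
Dose = (1.7 / 3.116658) * 100 = 54.55

54.55 %


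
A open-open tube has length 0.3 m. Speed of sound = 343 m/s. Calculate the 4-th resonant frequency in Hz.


Given values:
  Tube type: open-open, L = 0.3 m, c = 343 m/s, n = 4
Formula: f_n = n * c / (2 * L)
Compute 2 * L = 2 * 0.3 = 0.6
f = 4 * 343 / 0.6
f = 2286.67

2286.67 Hz


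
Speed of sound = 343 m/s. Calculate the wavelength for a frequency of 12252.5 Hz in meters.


Given values:
  c = 343 m/s, f = 12252.5 Hz
Formula: lambda = c / f
lambda = 343 / 12252.5
lambda = 0.028

0.028 m


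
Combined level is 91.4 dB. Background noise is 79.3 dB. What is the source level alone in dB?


Given values:
  L_total = 91.4 dB, L_bg = 79.3 dB
Formula: L_source = 10 * log10(10^(L_total/10) - 10^(L_bg/10))
Convert to linear:
  10^(91.4/10) = 1380384264.6029
  10^(79.3/10) = 85113803.8202
Difference: 1380384264.6029 - 85113803.8202 = 1295270460.7827
L_source = 10 * log10(1295270460.7827) = 91.12

91.12 dB


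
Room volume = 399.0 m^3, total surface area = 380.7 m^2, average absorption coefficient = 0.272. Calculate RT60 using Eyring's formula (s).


Given values:
  V = 399.0 m^3, S = 380.7 m^2, alpha = 0.272
Formula: RT60 = 0.161 * V / (-S * ln(1 - alpha))
Compute ln(1 - 0.272) = ln(0.728) = -0.317454
Denominator: -380.7 * -0.317454 = 120.8547
Numerator: 0.161 * 399.0 = 64.239
RT60 = 64.239 / 120.8547 = 0.532

0.532 s


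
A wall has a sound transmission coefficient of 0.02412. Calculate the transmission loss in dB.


Given values:
  tau = 0.02412
Formula: TL = 10 * log10(1 / tau)
Compute 1 / tau = 1 / 0.02412 = 41.4594
Compute log10(41.4594) = 1.617623
TL = 10 * 1.617623 = 16.18

16.18 dB


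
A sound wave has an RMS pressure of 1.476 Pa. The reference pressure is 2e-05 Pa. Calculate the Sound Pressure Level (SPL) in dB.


Given values:
  p = 1.476 Pa
  p_ref = 2e-05 Pa
Formula: SPL = 20 * log10(p / p_ref)
Compute ratio: p / p_ref = 1.476 / 2e-05 = 73800
Compute log10: log10(73800) = 4.868056
Multiply: SPL = 20 * 4.868056 = 97.36

97.36 dB


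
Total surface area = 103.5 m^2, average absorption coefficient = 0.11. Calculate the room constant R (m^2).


Given values:
  S = 103.5 m^2, alpha = 0.11
Formula: R = S * alpha / (1 - alpha)
Numerator: 103.5 * 0.11 = 11.385
Denominator: 1 - 0.11 = 0.89
R = 11.385 / 0.89 = 12.79

12.79 m^2


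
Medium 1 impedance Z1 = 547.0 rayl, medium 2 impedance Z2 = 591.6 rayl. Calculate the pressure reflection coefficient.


Given values:
  Z1 = 547.0 rayl, Z2 = 591.6 rayl
Formula: R = (Z2 - Z1) / (Z2 + Z1)
Numerator: Z2 - Z1 = 591.6 - 547.0 = 44.6
Denominator: Z2 + Z1 = 591.6 + 547.0 = 1138.6
R = 44.6 / 1138.6 = 0.0392

0.0392


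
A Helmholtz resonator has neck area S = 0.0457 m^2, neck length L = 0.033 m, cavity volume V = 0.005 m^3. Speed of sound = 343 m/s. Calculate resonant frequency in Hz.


Given values:
  S = 0.0457 m^2, L = 0.033 m, V = 0.005 m^3, c = 343 m/s
Formula: f = (c / (2*pi)) * sqrt(S / (V * L))
Compute V * L = 0.005 * 0.033 = 0.000165
Compute S / (V * L) = 0.0457 / 0.000165 = 276.9697
Compute sqrt(276.9697) = 16.642407
Compute c / (2*pi) = 343 / 6.283185 = 54.590148
f = 54.590148 * 16.642407 = 908.51

908.51 Hz


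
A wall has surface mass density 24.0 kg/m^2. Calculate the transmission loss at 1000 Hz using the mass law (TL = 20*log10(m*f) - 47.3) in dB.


Given values:
  m = 24.0 kg/m^2, f = 1000 Hz
Formula: TL = 20 * log10(m * f) - 47.3
Compute m * f = 24.0 * 1000 = 24000.0
Compute log10(24000.0) = 4.380211
Compute 20 * 4.380211 = 87.6042
TL = 87.6042 - 47.3 = 40.3

40.3 dB


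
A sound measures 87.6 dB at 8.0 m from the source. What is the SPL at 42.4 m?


Given values:
  SPL1 = 87.6 dB, r1 = 8.0 m, r2 = 42.4 m
Formula: SPL2 = SPL1 - 20 * log10(r2 / r1)
Compute ratio: r2 / r1 = 42.4 / 8.0 = 5.3
Compute log10: log10(5.3) = 0.724276
Compute drop: 20 * 0.724276 = 14.4855
SPL2 = 87.6 - 14.4855 = 73.11

73.11 dB


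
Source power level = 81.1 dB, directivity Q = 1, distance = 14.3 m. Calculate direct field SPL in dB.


Given values:
  Lw = 81.1 dB, Q = 1, r = 14.3 m
Formula: SPL = Lw + 10 * log10(Q / (4 * pi * r^2))
Compute 4 * pi * r^2 = 4 * pi * 14.3^2 = 2569.6971
Compute Q / denom = 1 / 2569.6971 = 0.00038915
Compute 10 * log10(0.00038915) = -34.0988
SPL = 81.1 + (-34.0988) = 47.0

47.0 dB


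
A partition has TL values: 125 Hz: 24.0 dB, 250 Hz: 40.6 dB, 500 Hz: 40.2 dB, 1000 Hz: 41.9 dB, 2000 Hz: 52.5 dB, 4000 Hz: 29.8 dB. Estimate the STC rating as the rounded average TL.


Given TL values at each frequency:
  125 Hz: 24.0 dB
  250 Hz: 40.6 dB
  500 Hz: 40.2 dB
  1000 Hz: 41.9 dB
  2000 Hz: 52.5 dB
  4000 Hz: 29.8 dB
Formula: STC ~ round(average of TL values)
Sum = 24.0 + 40.6 + 40.2 + 41.9 + 52.5 + 29.8 = 229.0
Average = 229.0 / 6 = 38.17
Rounded: 38

38
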